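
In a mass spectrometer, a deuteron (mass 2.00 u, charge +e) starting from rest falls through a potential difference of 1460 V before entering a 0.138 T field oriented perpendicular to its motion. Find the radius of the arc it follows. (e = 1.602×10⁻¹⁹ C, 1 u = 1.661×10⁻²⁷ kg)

r ≈ 0.0564 m

Acceleration: |q|V = ½mv² ⇒ v = √(2|q|V/m) = √(2·1.602×10⁻¹⁹·1460/3.322×10⁻²⁷) ≈ 3.753×10⁵ m/s.
In the field: r = mv/(|q|B) = (3.322×10⁻²⁷)(3.753×10⁵)/((1.602×10⁻¹⁹)(0.138)) ≈ 0.0564 m.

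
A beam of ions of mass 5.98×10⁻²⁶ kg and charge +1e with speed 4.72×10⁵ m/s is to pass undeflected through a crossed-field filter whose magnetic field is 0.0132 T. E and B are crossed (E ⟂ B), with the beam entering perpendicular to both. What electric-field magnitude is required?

For straight-line motion qE = qvB, so E = vB.
E = 4.72×10⁵ × 0.0132 = 6230 V/m.

E = 6230 V/m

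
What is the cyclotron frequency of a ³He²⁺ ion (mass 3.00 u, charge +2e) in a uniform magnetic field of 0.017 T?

f = |q|B/(2πm).
f = (3.204×10⁻¹⁹)(0.017)/(2π·4.983×10⁻²⁷) ≈ 1.7×10⁵ Hz.

f ≈ 1.7×10⁵ Hz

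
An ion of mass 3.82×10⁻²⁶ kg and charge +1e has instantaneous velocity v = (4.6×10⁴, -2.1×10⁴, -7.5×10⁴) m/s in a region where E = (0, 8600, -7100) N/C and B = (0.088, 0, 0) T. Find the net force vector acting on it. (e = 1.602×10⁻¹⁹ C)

v×B = (0, -6600, 1850) N/C.
E + v×B = (0, 2000, -5250) N/C.
F = q(E + v×B) = (1.602×10⁻¹⁹ C)·(0, 2000, -5250) = (0, 3.20×10⁻¹⁶, -8.41×10⁻¹⁶) N.

F ≈ (0, 3.20×10⁻¹⁶, -8.41×10⁻¹⁶) N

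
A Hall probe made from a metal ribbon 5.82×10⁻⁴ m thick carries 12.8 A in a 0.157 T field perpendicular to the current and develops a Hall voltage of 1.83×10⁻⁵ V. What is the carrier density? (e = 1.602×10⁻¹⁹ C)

n ≈ 1.18×10²⁷ m⁻³

From V_H = IB/(n e t), n = IB/(V_H e t).
n = (12.8)(0.157)/((1.83×10⁻⁵)(1.602×10⁻¹⁹)(5.82×10⁻⁴)) ≈ 1.18×10²⁷ m⁻³.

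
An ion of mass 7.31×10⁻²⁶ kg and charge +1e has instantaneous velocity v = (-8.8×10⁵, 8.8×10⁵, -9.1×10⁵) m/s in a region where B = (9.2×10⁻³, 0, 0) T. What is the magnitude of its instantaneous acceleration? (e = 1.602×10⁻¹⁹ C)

|a| ≈ 2.55×10¹⁰ m/s²

v×B = (0, -8370, -8100) N/C.
F = q v×B = (1.602×10⁻¹⁹ C)·(0, -8370, -8100) = (0, -1.34×10⁻¹⁵, -1.30×10⁻¹⁵) N.
|a| = |F|/m = 1.866×10⁻¹⁵/7.31×10⁻²⁶ ≈ 2.55×10¹⁰ m/s².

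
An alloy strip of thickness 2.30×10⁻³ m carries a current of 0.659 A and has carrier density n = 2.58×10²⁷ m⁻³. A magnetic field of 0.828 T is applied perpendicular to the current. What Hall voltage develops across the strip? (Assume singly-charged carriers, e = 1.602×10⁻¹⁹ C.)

V_H = IB/(n e t).
V_H = (0.659)(0.828)/((2.58×10²⁷)(1.602×10⁻¹⁹)(2.30×10⁻³)) ≈ 5.74×10⁻⁷ V.

V_H ≈ 5.74×10⁻⁷ V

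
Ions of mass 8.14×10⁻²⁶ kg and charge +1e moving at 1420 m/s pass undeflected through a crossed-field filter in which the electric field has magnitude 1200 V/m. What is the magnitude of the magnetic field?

Balance of forces in the selector: qE = qvB ⇒ B = E/v.
B = 1200/1420 = 0.845 T.

B = 0.845 T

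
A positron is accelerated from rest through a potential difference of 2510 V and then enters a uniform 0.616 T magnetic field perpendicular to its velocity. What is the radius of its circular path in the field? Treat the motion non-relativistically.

r ≈ 2.74×10⁻⁴ m

Acceleration: |q|V = ½mv² ⇒ v = √(2|q|V/m) = √(2·1.602×10⁻¹⁹·2510/9.109×10⁻³¹) ≈ 2.971×10⁷ m/s.
In the field: r = mv/(|q|B) = (9.109×10⁻³¹)(2.971×10⁷)/((1.602×10⁻¹⁹)(0.616)) ≈ 2.74×10⁻⁴ m.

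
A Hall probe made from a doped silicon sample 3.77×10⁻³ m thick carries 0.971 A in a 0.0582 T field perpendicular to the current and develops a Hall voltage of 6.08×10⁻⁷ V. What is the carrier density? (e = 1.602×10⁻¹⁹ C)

From V_H = IB/(n e t), n = IB/(V_H e t).
n = (0.971)(0.0582)/((6.08×10⁻⁷)(1.602×10⁻¹⁹)(3.77×10⁻³)) ≈ 1.54×10²⁶ m⁻³.

n ≈ 1.54×10²⁶ m⁻³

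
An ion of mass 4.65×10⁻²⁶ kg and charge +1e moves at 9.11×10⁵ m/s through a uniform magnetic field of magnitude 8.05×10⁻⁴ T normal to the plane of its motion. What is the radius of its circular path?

The magnetic force provides the centripetal force: |q|vB = mv²/r.
r = mv/(|q|B) = (4.65×10⁻²⁶)(9.11×10⁵)/((1.602×10⁻¹⁹)(8.05×10⁻⁴)) ≈ 328 m.

r ≈ 328 m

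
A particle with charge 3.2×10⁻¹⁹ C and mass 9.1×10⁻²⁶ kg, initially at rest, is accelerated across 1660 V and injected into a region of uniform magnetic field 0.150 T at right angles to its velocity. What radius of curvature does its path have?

Acceleration: |q|V = ½mv² ⇒ v = √(2|q|V/m) = √(2·3.2×10⁻¹⁹·1660/9.1×10⁻²⁶) ≈ 1.080×10⁵ m/s.
In the field: r = mv/(|q|B) = (9.1×10⁻²⁶)(1.080×10⁵)/((3.2×10⁻¹⁹)(0.150)) ≈ 0.205 m.

r ≈ 0.205 m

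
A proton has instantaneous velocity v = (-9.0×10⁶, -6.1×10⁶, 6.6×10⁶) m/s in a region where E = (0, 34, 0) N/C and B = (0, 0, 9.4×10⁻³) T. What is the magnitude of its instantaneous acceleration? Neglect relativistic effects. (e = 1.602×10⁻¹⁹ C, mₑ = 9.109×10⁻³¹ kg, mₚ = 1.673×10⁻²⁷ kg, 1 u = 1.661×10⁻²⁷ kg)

v×B = (-5.73×10⁴, 8.46×10⁴, 0) N/C.
E + v×B = (-5.73×10⁴, 8.46×10⁴, 0) N/C.
F = q(E + v×B) = (1.602×10⁻¹⁹ C)·(-5.73×10⁴, 8.46×10⁴, 0) = (-9.19×10⁻¹⁵, 1.36×10⁻¹⁴, 0) N.
|a| = |F|/m = 1.638×10⁻¹⁴/1.673×10⁻²⁷ ≈ 9.79×10¹² m/s².

|a| ≈ 9.79×10¹² m/s²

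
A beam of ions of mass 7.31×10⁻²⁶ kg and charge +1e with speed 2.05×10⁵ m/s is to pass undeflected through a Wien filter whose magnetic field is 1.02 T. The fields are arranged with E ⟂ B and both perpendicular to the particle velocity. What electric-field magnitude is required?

E = 2.09×10⁵ V/m

For straight-line motion qE = qvB, so E = vB.
E = 2.05×10⁵ × 1.02 = 2.09×10⁵ V/m.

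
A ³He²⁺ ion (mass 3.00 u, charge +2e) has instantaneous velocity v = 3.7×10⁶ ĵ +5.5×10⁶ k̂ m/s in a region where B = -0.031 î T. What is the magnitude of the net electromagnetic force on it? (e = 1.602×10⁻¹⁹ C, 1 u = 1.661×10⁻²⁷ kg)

|F| ≈ 6.58×10⁻¹⁴ N

v×B = (0, -1.70×10⁵, 1.15×10⁵) N/C.
F = q v×B = (3.204×10⁻¹⁹ C)·(0, -1.70×10⁵, 1.15×10⁵) = (0, -5.46×10⁻¹⁴, 3.67×10⁻¹⁴) N.
|F| = 6.58×10⁻¹⁴ N.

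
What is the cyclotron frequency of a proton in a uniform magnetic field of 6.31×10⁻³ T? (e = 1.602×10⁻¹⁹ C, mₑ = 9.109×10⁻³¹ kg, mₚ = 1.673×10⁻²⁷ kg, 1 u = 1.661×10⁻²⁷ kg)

f = |q|B/(2πm).
f = (1.602×10⁻¹⁹)(6.31×10⁻³)/(2π·1.673×10⁻²⁷) ≈ 9.62×10⁴ Hz.

f ≈ 9.62×10⁴ Hz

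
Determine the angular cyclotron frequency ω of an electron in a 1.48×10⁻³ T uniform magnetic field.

ω ≈ 2.60×10⁸ rad/s

ω = |q|B/m.
ω = (1.602×10⁻¹⁹)(1.48×10⁻³)/9.109×10⁻³¹ ≈ 2.60×10⁸ rad/s.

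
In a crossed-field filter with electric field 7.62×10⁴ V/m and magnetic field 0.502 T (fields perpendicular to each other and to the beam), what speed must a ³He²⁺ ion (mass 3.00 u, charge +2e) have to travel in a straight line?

For undeflected motion the electric and magnetic forces balance: qE = qvB.
v = E/B = 7.62×10⁴/0.502 = 1.52×10⁵ m/s.

v = 1.52×10⁵ m/s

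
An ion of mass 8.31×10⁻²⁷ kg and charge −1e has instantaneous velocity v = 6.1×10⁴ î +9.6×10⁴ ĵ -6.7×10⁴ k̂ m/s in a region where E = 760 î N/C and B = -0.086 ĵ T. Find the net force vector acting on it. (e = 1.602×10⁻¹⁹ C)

F ≈ (8.01×10⁻¹⁶, 0, 8.40×10⁻¹⁶) N

v×B = (-5760, 0, -5250) N/C.
E + v×B = (-5000, 0, -5250) N/C.
F = q(E + v×B) = (−1.602×10⁻¹⁹ C)·(-5000, 0, -5250) = (8.01×10⁻¹⁶, 0, 8.40×10⁻¹⁶) N.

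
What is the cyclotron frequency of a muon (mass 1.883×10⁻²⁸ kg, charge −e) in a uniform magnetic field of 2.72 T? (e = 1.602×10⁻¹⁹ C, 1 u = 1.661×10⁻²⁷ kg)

f = |q|B/(2πm).
f = (1.602×10⁻¹⁹)(2.72)/(2π·1.883×10⁻²⁸) ≈ 3.68×10⁸ Hz.

f ≈ 3.68×10⁸ Hz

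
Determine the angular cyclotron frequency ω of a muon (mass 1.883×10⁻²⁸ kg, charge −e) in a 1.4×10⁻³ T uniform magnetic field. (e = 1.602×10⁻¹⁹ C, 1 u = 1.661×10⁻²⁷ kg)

ω ≈ 1.2×10⁶ rad/s

ω = |q|B/m.
ω = (1.602×10⁻¹⁹)(1.4×10⁻³)/1.883×10⁻²⁸ ≈ 1.2×10⁶ rad/s.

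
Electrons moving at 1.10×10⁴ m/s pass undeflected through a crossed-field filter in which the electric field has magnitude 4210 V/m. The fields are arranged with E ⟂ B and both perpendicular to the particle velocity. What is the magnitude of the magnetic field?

B = 0.383 T

Balance of forces in the selector: qE = qvB ⇒ B = E/v.
B = 4210/1.10×10⁴ = 0.383 T.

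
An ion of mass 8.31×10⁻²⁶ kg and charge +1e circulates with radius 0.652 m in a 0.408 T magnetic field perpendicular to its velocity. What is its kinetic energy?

v = |q|Br/m, then KE = ½mv² = (qBr)²/(2m).
v = (1.602×10⁻¹⁹)(0.408)(0.652)/8.31×10⁻²⁶ ≈ 5.128×10⁵ m/s.
KE = ½(8.31×10⁻²⁶)(5.128×10⁵)² ≈ 1.09×10⁻¹⁴ J.

KE ≈ 1.09×10⁻¹⁴ J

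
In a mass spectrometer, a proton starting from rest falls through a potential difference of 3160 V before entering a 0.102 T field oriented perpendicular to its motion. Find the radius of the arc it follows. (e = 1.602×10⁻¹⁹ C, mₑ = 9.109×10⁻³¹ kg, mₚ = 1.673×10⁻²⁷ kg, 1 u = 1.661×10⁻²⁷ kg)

Acceleration: |q|V = ½mv² ⇒ v = √(2|q|V/m) = √(2·1.602×10⁻¹⁹·3160/1.673×10⁻²⁷) ≈ 7.779×10⁵ m/s.
In the field: r = mv/(|q|B) = (1.673×10⁻²⁷)(7.779×10⁵)/((1.602×10⁻¹⁹)(0.102)) ≈ 0.0796 m.

r ≈ 0.0796 m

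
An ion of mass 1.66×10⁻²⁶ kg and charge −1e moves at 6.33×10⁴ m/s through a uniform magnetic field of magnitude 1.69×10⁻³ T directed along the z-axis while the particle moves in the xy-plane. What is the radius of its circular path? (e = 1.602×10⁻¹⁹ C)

r ≈ 3.88 m

The magnetic force provides the centripetal force: |q|vB = mv²/r.
r = mv/(|q|B) = (1.66×10⁻²⁶)(6.33×10⁴)/((1.602×10⁻¹⁹)(1.69×10⁻³)) ≈ 3.88 m.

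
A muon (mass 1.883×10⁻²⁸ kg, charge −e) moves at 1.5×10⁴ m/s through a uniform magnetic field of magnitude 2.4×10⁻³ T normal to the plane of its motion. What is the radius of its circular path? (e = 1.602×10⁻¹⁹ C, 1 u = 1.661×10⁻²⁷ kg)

The magnetic force provides the centripetal force: |q|vB = mv²/r.
r = mv/(|q|B) = (1.883×10⁻²⁸)(1.5×10⁴)/((1.602×10⁻¹⁹)(2.4×10⁻³)) ≈ 7.3×10⁻³ m.

r ≈ 7.3×10⁻³ m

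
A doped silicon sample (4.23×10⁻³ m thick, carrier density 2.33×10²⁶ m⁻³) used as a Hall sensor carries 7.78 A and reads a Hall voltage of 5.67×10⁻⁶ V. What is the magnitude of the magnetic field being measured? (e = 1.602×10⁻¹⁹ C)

From V_H = IB/(n e t), B = V_H n e t / I.
B = (5.67×10⁻⁶)(2.33×10²⁶)(1.602×10⁻¹⁹)(4.23×10⁻³)/7.78 ≈ 0.115 T.

B ≈ 0.115 T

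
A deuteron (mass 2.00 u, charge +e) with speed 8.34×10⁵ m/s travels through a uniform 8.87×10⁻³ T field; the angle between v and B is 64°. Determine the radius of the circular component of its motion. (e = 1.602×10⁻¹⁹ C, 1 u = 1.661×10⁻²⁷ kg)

v⊥ = v sinθ = 8.34×10⁵·sin64° ≈ 7.496×10⁵ m/s.
r = m v⊥/(|q|B) = (3.322×10⁻²⁷)(7.496×10⁵)/((1.602×10⁻¹⁹)(8.87×10⁻³)) ≈ 1.75 m.

r ≈ 1.75 m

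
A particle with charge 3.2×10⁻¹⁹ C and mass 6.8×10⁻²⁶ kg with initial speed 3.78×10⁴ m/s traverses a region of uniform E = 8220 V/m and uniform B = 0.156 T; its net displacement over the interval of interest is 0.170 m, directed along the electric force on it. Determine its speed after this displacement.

B does no work; ΔKE = |q|E d.
½mv_f² = ½mv₀² + |q|Ed = ½(6.8×10⁻²⁶)(3.78×10⁴)² + (3.2×10⁻¹⁹)(8220)(0.170) ≈ 4.858×10⁻¹⁷ J + 4.472×10⁻¹⁶ J ≈ 4.957×10⁻¹⁶ J.
v_f = √(2·4.957×10⁻¹⁶/6.8×10⁻²⁶) ≈ 1.21×10⁵ m/s.

v_f ≈ 1.21×10⁵ m/s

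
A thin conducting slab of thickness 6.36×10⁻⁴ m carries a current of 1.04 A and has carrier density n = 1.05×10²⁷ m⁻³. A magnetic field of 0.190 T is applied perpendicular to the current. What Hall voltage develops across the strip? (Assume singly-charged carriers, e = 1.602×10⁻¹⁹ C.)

V_H = IB/(n e t).
V_H = (1.04)(0.190)/((1.05×10²⁷)(1.602×10⁻¹⁹)(6.36×10⁻⁴)) ≈ 1.85×10⁻⁶ V.

V_H ≈ 1.85×10⁻⁶ V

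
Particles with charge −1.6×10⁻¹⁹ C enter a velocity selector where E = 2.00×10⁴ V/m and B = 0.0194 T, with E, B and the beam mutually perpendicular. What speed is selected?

Zero net Lorentz force requires |qE| = |q v×B|, i.e. E = vB.
v = E/B = 2.00×10⁴/0.0194 = 1.03×10⁶ m/s.

v = 1.03×10⁶ m/s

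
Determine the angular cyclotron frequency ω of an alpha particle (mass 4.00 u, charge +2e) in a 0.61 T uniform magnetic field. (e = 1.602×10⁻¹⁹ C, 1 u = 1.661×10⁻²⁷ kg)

ω ≈ 2.9×10⁷ rad/s

ω = |q|B/m.
ω = (3.204×10⁻¹⁹)(0.61)/6.644×10⁻²⁷ ≈ 2.9×10⁷ rad/s.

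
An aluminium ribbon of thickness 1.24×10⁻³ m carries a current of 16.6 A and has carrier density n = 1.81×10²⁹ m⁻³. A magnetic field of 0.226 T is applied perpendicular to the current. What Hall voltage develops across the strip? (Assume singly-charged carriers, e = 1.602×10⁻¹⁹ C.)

V_H ≈ 1.04×10⁻⁷ V

V_H = IB/(n e t).
V_H = (16.6)(0.226)/((1.81×10²⁹)(1.602×10⁻¹⁹)(1.24×10⁻³)) ≈ 1.04×10⁻⁷ V.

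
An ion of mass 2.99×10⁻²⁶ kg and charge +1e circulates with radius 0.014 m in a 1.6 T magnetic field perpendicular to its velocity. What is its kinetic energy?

v = |q|Br/m, then KE = ½mv² = (qBr)²/(2m).
v = (1.602×10⁻¹⁹)(1.6)(0.014)/2.99×10⁻²⁶ ≈ 1.200×10⁵ m/s.
KE = ½(2.99×10⁻²⁶)(1.200×10⁵)² ≈ 2.2×10⁻¹⁶ J.

KE ≈ 2.2×10⁻¹⁶ J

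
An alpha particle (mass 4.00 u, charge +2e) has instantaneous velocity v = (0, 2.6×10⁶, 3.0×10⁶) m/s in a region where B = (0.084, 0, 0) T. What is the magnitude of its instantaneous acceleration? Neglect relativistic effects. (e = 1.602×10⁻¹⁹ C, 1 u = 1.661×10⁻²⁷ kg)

v×B = (0, 2.52×10⁵, -2.18×10⁵) N/C.
F = q v×B = (3.204×10⁻¹⁹ C)·(0, 2.52×10⁵, -2.18×10⁵) = (0, 8.07×10⁻¹⁴, -7.00×10⁻¹⁴) N.
|a| = |F|/m = 1.068×10⁻¹³/6.644×10⁻²⁷ ≈ 1.61×10¹³ m/s².

|a| ≈ 1.61×10¹³ m/s²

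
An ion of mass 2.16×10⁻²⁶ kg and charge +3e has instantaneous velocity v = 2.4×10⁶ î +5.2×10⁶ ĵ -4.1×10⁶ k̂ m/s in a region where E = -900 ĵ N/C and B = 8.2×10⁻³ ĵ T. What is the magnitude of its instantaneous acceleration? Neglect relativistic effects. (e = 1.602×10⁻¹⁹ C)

|a| ≈ 8.67×10¹¹ m/s²

v×B = (3.36×10⁴, 0, 1.97×10⁴) N/C.
E + v×B = (3.36×10⁴, -900, 1.97×10⁴) N/C.
F = q(E + v×B) = (4.806×10⁻¹⁹ C)·(3.36×10⁴, -900, 1.97×10⁴) = (1.62×10⁻¹⁴, -4.33×10⁻¹⁶, 9.46×10⁻¹⁵) N.
|a| = |F|/m = 1.873×10⁻¹⁴/2.16×10⁻²⁶ ≈ 8.67×10¹¹ m/s².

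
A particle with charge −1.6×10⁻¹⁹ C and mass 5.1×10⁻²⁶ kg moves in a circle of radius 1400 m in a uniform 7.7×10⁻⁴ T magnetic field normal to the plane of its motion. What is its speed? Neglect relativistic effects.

v ≈ 3.4×10⁶ m/s

From |q|vB = mv²/r, v = |q|Br/m.
v = (1.6×10⁻¹⁹)(7.7×10⁻⁴)(1400)/5.1×10⁻²⁶ ≈ 3.4×10⁶ m/s.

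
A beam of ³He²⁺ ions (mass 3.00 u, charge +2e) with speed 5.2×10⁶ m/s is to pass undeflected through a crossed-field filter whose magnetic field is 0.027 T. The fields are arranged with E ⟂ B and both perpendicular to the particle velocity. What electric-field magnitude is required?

E = 1.4×10⁵ V/m

For straight-line motion qE = qvB, so E = vB.
E = 5.2×10⁶ × 0.027 = 1.4×10⁵ V/m.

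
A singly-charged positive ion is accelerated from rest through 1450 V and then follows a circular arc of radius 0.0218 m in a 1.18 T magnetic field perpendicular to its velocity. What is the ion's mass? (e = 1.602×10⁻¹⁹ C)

m ≈ 3.66×10⁻²⁶ kg

Combine |q|V = ½mv² and r = mv/(|q|B): eliminate v to get m = qB²r²/(2V).
m = (1.602×10⁻¹⁹)(1.18)²(0.0218)²/(2·1450) ≈ 3.66×10⁻²⁶ kg.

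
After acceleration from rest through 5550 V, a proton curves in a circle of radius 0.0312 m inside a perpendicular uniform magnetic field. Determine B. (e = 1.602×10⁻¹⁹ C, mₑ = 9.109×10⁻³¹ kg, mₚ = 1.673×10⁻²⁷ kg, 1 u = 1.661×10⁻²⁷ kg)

B ≈ 0.345 T

v = √(2|q|V/m) = √(2·1.602×10⁻¹⁹·5550/1.673×10⁻²⁷) ≈ 1.031×10⁶ m/s.
B = mv/(|q|r) = (1.673×10⁻²⁷)(1.031×10⁶)/((1.602×10⁻¹⁹)(0.0312)) ≈ 0.345 T.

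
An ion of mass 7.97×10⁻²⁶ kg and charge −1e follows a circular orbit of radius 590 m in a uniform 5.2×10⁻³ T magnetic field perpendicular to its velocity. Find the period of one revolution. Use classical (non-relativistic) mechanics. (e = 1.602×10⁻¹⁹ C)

T ≈ 6.0×10⁻⁴ s

The cyclotron period depends only on m, q, B: T = 2πm/(|q|B).
T = 2π(7.97×10⁻²⁶)/((1.602×10⁻¹⁹)(5.2×10⁻³)) ≈ 6.0×10⁻⁴ s.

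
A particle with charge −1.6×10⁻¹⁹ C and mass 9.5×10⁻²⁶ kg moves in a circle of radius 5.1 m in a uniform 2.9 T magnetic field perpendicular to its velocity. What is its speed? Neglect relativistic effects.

v ≈ 2.5×10⁷ m/s

From |q|vB = mv²/r, v = |q|Br/m.
v = (1.6×10⁻¹⁹)(2.9)(5.1)/9.5×10⁻²⁶ ≈ 2.5×10⁷ m/s.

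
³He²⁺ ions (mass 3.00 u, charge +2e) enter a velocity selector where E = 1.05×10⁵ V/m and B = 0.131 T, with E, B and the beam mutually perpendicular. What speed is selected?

Zero net Lorentz force requires |qE| = |q v×B|, i.e. E = vB.
v = E/B = 1.05×10⁵/0.131 = 8.02×10⁵ m/s.
The result is independent of the particle's charge and mass.

v = 8.02×10⁵ m/s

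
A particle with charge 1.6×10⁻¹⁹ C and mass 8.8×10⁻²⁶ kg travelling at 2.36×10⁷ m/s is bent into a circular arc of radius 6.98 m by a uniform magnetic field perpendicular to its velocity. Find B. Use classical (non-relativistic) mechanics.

B ≈ 1.86 T

From |q|vB = mv²/r, B = mv/(|q|r).
B = (8.8×10⁻²⁶)(2.36×10⁷)/((1.6×10⁻¹⁹)(6.98)) ≈ 1.86 T.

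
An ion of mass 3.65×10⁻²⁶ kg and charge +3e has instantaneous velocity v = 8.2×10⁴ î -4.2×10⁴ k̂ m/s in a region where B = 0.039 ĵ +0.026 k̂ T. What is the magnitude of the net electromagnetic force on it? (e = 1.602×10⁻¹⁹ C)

v×B = (1640, -2130, 3200) N/C.
F = q v×B = (4.806×10⁻¹⁹ C)·(1640, -2130, 3200) = (7.87×10⁻¹⁶, -1.02×10⁻¹⁵, 1.54×10⁻¹⁵) N.
|F| = 2.01×10⁻¹⁵ N.

|F| ≈ 2.01×10⁻¹⁵ N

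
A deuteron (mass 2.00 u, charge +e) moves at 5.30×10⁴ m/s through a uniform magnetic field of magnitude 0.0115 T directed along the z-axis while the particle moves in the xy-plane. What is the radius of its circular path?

r ≈ 0.0956 m

The magnetic force provides the centripetal force: |q|vB = mv²/r.
r = mv/(|q|B) = (3.322×10⁻²⁷)(5.30×10⁴)/((1.602×10⁻¹⁹)(0.0115)) ≈ 0.0956 m.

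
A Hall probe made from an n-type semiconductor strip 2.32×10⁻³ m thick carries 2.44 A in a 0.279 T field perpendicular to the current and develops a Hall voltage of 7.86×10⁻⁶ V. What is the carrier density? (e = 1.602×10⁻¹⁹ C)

n ≈ 2.33×10²⁶ m⁻³

From V_H = IB/(n e t), n = IB/(V_H e t).
n = (2.44)(0.279)/((7.86×10⁻⁶)(1.602×10⁻¹⁹)(2.32×10⁻³)) ≈ 2.33×10²⁶ m⁻³.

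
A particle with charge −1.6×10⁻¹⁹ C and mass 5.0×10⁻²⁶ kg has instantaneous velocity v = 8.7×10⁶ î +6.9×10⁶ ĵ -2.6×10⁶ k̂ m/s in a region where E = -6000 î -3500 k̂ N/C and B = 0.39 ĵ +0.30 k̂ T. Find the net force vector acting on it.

F ≈ (-4.92×10⁻¹³, 4.18×10⁻¹³, -5.42×10⁻¹³) N

v×B = (3.08×10⁶, -2.61×10⁶, 3.39×10⁶) N/C.
E + v×B = (3.08×10⁶, -2.61×10⁶, 3.39×10⁶) N/C.
F = q(E + v×B) = (−1.6×10⁻¹⁹ C)·(3.08×10⁶, -2.61×10⁶, 3.39×10⁶) = (-4.92×10⁻¹³, 4.18×10⁻¹³, -5.42×10⁻¹³) N.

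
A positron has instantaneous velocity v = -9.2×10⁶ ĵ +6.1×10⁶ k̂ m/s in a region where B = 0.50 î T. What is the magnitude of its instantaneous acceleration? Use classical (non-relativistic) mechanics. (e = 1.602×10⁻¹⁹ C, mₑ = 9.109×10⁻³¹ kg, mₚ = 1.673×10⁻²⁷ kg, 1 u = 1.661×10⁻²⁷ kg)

|a| ≈ 9.71×10¹⁷ m/s²

v×B = (0, 3.05×10⁶, 4.60×10⁶) N/C.
F = q v×B = (1.602×10⁻¹⁹ C)·(0, 3.05×10⁶, 4.60×10⁶) = (0, 4.89×10⁻¹³, 7.37×10⁻¹³) N.
|a| = |F|/m = 8.842×10⁻¹³/9.109×10⁻³¹ ≈ 9.71×10¹⁷ m/s².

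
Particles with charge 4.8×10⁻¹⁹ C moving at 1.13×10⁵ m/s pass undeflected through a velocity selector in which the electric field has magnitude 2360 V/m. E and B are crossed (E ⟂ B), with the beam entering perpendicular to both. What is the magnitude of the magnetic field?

B = 0.0209 T

Balance of forces in the selector: qE = qvB ⇒ B = E/v.
B = 2360/1.13×10⁵ = 0.0209 T.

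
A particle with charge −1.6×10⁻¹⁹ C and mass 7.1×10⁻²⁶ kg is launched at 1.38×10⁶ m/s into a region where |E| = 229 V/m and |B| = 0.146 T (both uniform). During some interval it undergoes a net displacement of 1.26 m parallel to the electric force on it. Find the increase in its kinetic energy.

The magnetic force is always ⟂ v and does no work; only the electric force changes KE.
ΔKE = F_E · d = |q|E d = (1.6×10⁻¹⁹)(229)(1.26) ≈ 4.62×10⁻¹⁷ J.

ΔKE ≈ 4.62×10⁻¹⁷ J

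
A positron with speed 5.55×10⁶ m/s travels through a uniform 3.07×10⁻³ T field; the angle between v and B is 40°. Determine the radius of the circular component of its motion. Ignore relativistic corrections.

v⊥ = v sinθ = 5.55×10⁶·sin40° ≈ 3.567×10⁶ m/s.
r = m v⊥/(|q|B) = (9.109×10⁻³¹)(3.567×10⁶)/((1.602×10⁻¹⁹)(3.07×10⁻³)) ≈ 6.61×10⁻³ m.

r ≈ 6.61×10⁻³ m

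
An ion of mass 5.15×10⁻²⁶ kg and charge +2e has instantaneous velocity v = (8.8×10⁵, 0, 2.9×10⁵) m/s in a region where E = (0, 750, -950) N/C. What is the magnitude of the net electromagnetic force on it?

|F| ≈ 3.88×10⁻¹⁶ N

Only an electric field acts, so F = qE = (3.204×10⁻¹⁹ C)·(0, 750, -950) = (0, 2.40×10⁻¹⁶, -3.04×10⁻¹⁶) N.
|F| = 3.88×10⁻¹⁶ N.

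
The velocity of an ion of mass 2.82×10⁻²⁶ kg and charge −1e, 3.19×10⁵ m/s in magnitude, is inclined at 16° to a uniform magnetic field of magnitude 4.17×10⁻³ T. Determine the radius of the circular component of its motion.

r ≈ 3.71 m

v⊥ = v sinθ = 3.19×10⁵·sin16° ≈ 8.793×10⁴ m/s.
r = m v⊥/(|q|B) = (2.82×10⁻²⁶)(8.793×10⁴)/((1.602×10⁻¹⁹)(4.17×10⁻³)) ≈ 3.71 m.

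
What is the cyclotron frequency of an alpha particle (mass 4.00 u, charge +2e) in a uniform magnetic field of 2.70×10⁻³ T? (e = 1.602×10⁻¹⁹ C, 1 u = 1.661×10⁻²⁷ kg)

f ≈ 2.07×10⁴ Hz

f = |q|B/(2πm).
f = (3.204×10⁻¹⁹)(2.70×10⁻³)/(2π·6.644×10⁻²⁷) ≈ 2.07×10⁴ Hz.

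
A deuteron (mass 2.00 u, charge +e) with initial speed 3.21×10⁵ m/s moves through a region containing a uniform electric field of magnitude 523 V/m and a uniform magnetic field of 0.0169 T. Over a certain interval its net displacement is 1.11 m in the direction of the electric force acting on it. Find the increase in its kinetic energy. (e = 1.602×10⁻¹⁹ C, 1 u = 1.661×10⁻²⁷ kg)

The magnetic force is always ⟂ v and does no work; only the electric force changes KE.
ΔKE = F_E · d = |q|E d = (1.602×10⁻¹⁹)(523)(1.11) ≈ 9.30×10⁻¹⁷ J.

ΔKE ≈ 9.30×10⁻¹⁷ J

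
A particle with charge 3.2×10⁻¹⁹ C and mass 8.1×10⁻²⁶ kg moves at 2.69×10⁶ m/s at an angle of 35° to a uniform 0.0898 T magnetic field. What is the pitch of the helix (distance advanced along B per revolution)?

v∥ = v cosθ = 2.69×10⁶·cos35° ≈ 2.204×10⁶ m/s.
T = 2πm/(|q|B) = 2π(8.1×10⁻²⁶)/((3.2×10⁻¹⁹)(0.0898)) ≈ 1.771×10⁻⁵ s.
pitch = v∥ T = (2.204×10⁶)(1.771×10⁻⁵) ≈ 39.0 m.

p ≈ 39.0 m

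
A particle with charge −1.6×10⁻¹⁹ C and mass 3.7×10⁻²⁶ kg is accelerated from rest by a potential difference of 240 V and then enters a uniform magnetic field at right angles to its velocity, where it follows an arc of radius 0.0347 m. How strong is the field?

v = √(2|q|V/m) = √(2·1.6×10⁻¹⁹·240/3.7×10⁻²⁶) ≈ 4.556×10⁴ m/s.
B = mv/(|q|r) = (3.7×10⁻²⁶)(4.556×10⁴)/((1.6×10⁻¹⁹)(0.0347)) ≈ 0.304 T.

B ≈ 0.304 T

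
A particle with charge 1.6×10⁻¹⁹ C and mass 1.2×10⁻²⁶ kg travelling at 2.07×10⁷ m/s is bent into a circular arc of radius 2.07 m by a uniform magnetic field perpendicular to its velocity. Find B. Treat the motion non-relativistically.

From |q|vB = mv²/r, B = mv/(|q|r).
B = (1.2×10⁻²⁶)(2.07×10⁷)/((1.6×10⁻¹⁹)(2.07)) ≈ 0.750 T.

B ≈ 0.750 T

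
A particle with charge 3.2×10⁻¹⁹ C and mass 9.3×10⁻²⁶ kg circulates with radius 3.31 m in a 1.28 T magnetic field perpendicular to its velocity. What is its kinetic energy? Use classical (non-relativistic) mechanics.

KE ≈ 6.17×10⁷ eV

v = |q|Br/m, then KE = ½mv² = (qBr)²/(2m).
v = (3.2×10⁻¹⁹)(1.28)(3.31)/9.3×10⁻²⁶ ≈ 1.458×10⁷ m/s.
KE = ½(9.3×10⁻²⁶)(1.458×10⁷)² ≈ 9.88×10⁻¹² J = 6.17×10⁷ eV.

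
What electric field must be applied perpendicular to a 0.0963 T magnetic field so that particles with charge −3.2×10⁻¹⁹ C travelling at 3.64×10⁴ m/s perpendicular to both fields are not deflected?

E = 3510 V/m

For straight-line motion qE = qvB, so E = vB.
E = 3.64×10⁴ × 0.0963 = 3510 V/m.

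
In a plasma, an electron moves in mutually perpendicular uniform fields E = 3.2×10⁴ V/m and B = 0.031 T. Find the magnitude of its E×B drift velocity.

v_d ≈ 1.0×10⁶ m/s

In crossed fields the guiding centre drifts at v_d = |E×B|/B² = E/B, independent of charge and mass.
v_d = 3.2×10⁴/0.031 = 1.0×10⁶ m/s.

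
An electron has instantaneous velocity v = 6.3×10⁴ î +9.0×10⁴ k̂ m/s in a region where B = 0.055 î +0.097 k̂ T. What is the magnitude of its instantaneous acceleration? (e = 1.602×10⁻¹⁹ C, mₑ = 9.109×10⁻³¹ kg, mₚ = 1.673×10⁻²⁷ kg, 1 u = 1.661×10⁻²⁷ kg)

v×B = (0, -1160, 0) N/C.
F = q v×B = (−1.602×10⁻¹⁹ C)·(0, -1160, 0) = (0, 1.86×10⁻¹⁶, 0) N.
|a| = |F|/m = 1.860×10⁻¹⁶/9.109×10⁻³¹ ≈ 2.04×10¹⁴ m/s².

|a| ≈ 2.04×10¹⁴ m/s²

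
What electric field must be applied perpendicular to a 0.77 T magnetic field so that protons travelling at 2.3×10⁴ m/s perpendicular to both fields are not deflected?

For straight-line motion qE = qvB, so E = vB.
E = 2.3×10⁴ × 0.77 = 1.8×10⁴ V/m.

E = 1.8×10⁴ V/m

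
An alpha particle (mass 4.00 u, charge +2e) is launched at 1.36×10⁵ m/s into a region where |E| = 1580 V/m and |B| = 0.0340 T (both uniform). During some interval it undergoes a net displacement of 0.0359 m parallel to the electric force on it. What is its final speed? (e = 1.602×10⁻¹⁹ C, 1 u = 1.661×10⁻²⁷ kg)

v_f ≈ 1.55×10⁵ m/s

B does no work; ΔKE = |q|E d.
½mv_f² = ½mv₀² + |q|Ed = ½(6.644×10⁻²⁷)(1.36×10⁵)² + (3.204×10⁻¹⁹)(1580)(0.0359) ≈ 6.144×10⁻¹⁷ J + 1.817×10⁻¹⁷ J ≈ 7.962×10⁻¹⁷ J.
v_f = √(2·7.962×10⁻¹⁷/6.644×10⁻²⁷) ≈ 1.55×10⁵ m/s.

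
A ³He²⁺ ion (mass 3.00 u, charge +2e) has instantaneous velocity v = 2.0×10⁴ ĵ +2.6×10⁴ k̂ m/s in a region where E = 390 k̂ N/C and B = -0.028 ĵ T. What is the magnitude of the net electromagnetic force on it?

|F| ≈ 2.65×10⁻¹⁶ N

v×B = (728, 0, 0) N/C.
E + v×B = (728, 0, 390) N/C.
F = q(E + v×B) = (3.204×10⁻¹⁹ C)·(728, 0, 390) = (2.33×10⁻¹⁶, 0, 1.25×10⁻¹⁶) N.
|F| = 2.65×10⁻¹⁶ N.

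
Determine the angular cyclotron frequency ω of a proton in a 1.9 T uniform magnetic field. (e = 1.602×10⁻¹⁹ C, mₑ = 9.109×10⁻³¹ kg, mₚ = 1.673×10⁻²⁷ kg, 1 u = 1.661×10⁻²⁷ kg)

ω = |q|B/m.
ω = (1.602×10⁻¹⁹)(1.9)/1.673×10⁻²⁷ ≈ 1.8×10⁸ rad/s.

ω ≈ 1.8×10⁸ rad/s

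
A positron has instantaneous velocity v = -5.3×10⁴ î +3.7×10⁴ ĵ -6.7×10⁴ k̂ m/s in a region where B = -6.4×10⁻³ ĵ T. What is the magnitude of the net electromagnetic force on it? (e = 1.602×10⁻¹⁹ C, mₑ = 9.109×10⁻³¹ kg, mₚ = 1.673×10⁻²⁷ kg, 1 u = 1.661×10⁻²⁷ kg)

v×B = (-429, 0, 339) N/C.
F = q v×B = (1.602×10⁻¹⁹ C)·(-429, 0, 339) = (-6.87×10⁻¹⁷, 0, 5.43×10⁻¹⁷) N.
|F| = 8.76×10⁻¹⁷ N.

|F| ≈ 8.76×10⁻¹⁷ N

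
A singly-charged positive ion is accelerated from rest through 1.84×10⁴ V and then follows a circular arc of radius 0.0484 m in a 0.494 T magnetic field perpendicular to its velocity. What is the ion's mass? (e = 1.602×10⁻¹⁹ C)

Combine |q|V = ½mv² and r = mv/(|q|B): eliminate v to get m = qB²r²/(2V).
m = (1.602×10⁻¹⁹)(0.494)²(0.0484)²/(2·1.84×10⁴) ≈ 2.49×10⁻²⁷ kg.

m ≈ 2.49×10⁻²⁷ kg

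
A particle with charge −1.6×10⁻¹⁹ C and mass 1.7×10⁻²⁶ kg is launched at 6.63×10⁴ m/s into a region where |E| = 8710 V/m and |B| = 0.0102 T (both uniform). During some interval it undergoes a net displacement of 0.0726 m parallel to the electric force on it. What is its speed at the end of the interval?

v_f ≈ 1.28×10⁵ m/s

B does no work; ΔKE = |q|E d.
½mv_f² = ½mv₀² + |q|Ed = ½(1.7×10⁻²⁶)(6.63×10⁴)² + (1.6×10⁻¹⁹)(8710)(0.0726) ≈ 3.736×10⁻¹⁷ J + 1.012×10⁻¹⁶ J ≈ 1.385×10⁻¹⁶ J.
v_f = √(2·1.385×10⁻¹⁶/1.7×10⁻²⁶) ≈ 1.28×10⁵ m/s.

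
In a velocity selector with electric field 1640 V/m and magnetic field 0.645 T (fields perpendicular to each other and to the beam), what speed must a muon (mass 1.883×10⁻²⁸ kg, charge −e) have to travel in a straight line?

Straight-line motion ⇒ electric and magnetic forces cancel, so E = vB.
v = E/B = 1640/0.645 = 2540 m/s.

v = 2540 m/s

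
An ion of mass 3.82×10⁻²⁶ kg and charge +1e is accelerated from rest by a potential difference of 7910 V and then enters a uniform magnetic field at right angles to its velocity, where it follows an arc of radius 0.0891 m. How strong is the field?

B ≈ 0.689 T

v = √(2|q|V/m) = √(2·1.602×10⁻¹⁹·7910/3.82×10⁻²⁶) ≈ 2.576×10⁵ m/s.
B = mv/(|q|r) = (3.82×10⁻²⁶)(2.576×10⁵)/((1.602×10⁻¹⁹)(0.0891)) ≈ 0.689 T.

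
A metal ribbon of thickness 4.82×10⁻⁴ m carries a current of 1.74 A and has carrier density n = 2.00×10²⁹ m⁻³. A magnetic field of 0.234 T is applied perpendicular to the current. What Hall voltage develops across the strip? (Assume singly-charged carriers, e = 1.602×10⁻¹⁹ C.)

V_H ≈ 2.64×10⁻⁸ V

V_H = IB/(n e t).
V_H = (1.74)(0.234)/((2.00×10²⁹)(1.602×10⁻¹⁹)(4.82×10⁻⁴)) ≈ 2.64×10⁻⁸ V.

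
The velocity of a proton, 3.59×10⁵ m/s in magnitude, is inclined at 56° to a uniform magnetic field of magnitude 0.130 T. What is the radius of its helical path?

v⊥ = v sinθ = 3.59×10⁵·sin56° ≈ 2.976×10⁵ m/s.
r = m v⊥/(|q|B) = (1.673×10⁻²⁷)(2.976×10⁵)/((1.602×10⁻¹⁹)(0.130)) ≈ 0.0239 m.

r ≈ 0.0239 m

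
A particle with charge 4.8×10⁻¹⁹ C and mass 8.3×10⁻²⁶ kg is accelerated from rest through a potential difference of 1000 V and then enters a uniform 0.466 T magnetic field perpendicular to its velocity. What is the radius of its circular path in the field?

r ≈ 0.0399 m

Acceleration: |q|V = ½mv² ⇒ v = √(2|q|V/m) = √(2·4.8×10⁻¹⁹·1000/8.3×10⁻²⁶) ≈ 1.075×10⁵ m/s.
In the field: r = mv/(|q|B) = (8.3×10⁻²⁶)(1.075×10⁵)/((4.8×10⁻¹⁹)(0.466)) ≈ 0.0399 m.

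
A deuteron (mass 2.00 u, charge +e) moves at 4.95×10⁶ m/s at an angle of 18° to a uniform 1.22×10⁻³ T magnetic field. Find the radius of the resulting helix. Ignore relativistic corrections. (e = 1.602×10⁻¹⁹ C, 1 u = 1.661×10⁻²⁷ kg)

r ≈ 26.0 m

v⊥ = v sinθ = 4.95×10⁶·sin18° ≈ 1.530×10⁶ m/s.
r = m v⊥/(|q|B) = (3.322×10⁻²⁷)(1.530×10⁶)/((1.602×10⁻¹⁹)(1.22×10⁻³)) ≈ 26.0 m.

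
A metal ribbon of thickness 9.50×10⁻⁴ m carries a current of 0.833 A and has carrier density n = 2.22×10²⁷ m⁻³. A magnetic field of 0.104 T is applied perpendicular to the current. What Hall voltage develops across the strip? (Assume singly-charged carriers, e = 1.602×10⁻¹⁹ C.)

V_H = IB/(n e t).
V_H = (0.833)(0.104)/((2.22×10²⁷)(1.602×10⁻¹⁹)(9.50×10⁻⁴)) ≈ 2.56×10⁻⁷ V.

V_H ≈ 2.56×10⁻⁷ V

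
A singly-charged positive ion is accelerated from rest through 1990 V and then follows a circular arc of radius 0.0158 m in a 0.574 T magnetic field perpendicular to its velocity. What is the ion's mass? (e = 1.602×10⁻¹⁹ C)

Combine |q|V = ½mv² and r = mv/(|q|B): eliminate v to get m = qB²r²/(2V).
m = (1.602×10⁻¹⁹)(0.574)²(0.0158)²/(2·1990) ≈ 3.31×10⁻²⁷ kg.

m ≈ 3.31×10⁻²⁷ kg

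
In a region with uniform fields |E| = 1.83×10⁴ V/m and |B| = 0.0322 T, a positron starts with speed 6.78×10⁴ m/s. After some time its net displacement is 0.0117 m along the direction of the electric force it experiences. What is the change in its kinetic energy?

The magnetic force is always ⟂ v and does no work; only the electric force changes KE.
ΔKE = F_E · d = |q|E d = (1.602×10⁻¹⁹)(1.83×10⁴)(0.0117) ≈ 3.43×10⁻¹⁷ J.

ΔKE ≈ 3.43×10⁻¹⁷ J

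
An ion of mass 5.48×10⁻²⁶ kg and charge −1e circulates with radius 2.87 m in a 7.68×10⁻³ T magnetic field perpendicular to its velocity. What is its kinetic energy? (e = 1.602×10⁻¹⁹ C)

KE ≈ 1.14×10⁻¹⁶ J

v = |q|Br/m, then KE = ½mv² = (qBr)²/(2m).
v = (1.602×10⁻¹⁹)(7.68×10⁻³)(2.87)/5.48×10⁻²⁶ ≈ 6.444×10⁴ m/s.
KE = ½(5.48×10⁻²⁶)(6.444×10⁴)² ≈ 1.14×10⁻¹⁶ J.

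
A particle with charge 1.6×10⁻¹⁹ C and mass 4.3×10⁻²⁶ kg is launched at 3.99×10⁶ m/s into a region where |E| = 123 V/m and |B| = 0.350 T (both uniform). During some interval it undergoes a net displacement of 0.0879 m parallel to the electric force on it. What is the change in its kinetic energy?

The magnetic force is always ⟂ v and does no work; only the electric force changes KE.
ΔKE = F_E · d = |q|E d = (1.6×10⁻¹⁹)(123)(0.0879) ≈ 1.73×10⁻¹⁸ J.

ΔKE ≈ 1.73×10⁻¹⁸ J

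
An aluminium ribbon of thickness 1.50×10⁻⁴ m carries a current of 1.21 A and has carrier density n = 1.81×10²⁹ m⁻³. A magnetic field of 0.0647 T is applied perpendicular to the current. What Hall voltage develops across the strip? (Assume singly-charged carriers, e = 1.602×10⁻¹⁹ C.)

V_H ≈ 1.80×10⁻⁸ V

V_H = IB/(n e t).
V_H = (1.21)(0.0647)/((1.81×10²⁹)(1.602×10⁻¹⁹)(1.50×10⁻⁴)) ≈ 1.80×10⁻⁸ V.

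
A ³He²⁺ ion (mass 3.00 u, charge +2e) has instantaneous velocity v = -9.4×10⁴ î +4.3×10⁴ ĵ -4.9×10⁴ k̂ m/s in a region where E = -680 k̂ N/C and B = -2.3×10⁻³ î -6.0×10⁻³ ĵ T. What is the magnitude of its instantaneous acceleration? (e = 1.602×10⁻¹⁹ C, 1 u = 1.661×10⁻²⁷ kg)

|a| ≈ 2.03×10¹⁰ m/s²

v×B = (-294, 113, 663) N/C.
E + v×B = (-294, 113, -17.1) N/C.
F = q(E + v×B) = (3.204×10⁻¹⁹ C)·(-294, 113, -17.1) = (-9.42×10⁻¹⁷, 3.61×10⁻¹⁷, -5.48×10⁻¹⁸) N.
|a| = |F|/m = 1.010×10⁻¹⁶/4.983×10⁻²⁷ ≈ 2.03×10¹⁰ m/s².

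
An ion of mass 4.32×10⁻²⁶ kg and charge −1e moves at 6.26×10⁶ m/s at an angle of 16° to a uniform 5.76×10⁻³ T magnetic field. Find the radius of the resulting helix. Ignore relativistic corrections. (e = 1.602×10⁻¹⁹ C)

r ≈ 80.8 m

v⊥ = v sinθ = 6.26×10⁶·sin16° ≈ 1.725×10⁶ m/s.
r = m v⊥/(|q|B) = (4.32×10⁻²⁶)(1.725×10⁶)/((1.602×10⁻¹⁹)(5.76×10⁻³)) ≈ 80.8 m.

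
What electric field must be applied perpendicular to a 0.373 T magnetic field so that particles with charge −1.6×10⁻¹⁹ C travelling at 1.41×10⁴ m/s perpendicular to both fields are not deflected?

For straight-line motion qE = qvB, so E = vB.
E = 1.41×10⁴ × 0.373 = 5260 V/m.

E = 5260 V/m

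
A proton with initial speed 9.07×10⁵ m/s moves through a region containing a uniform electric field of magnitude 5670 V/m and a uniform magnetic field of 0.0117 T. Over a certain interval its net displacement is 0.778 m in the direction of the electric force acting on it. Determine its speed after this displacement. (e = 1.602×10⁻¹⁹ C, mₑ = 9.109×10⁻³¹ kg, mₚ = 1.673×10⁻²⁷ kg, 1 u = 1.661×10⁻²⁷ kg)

B does no work; ΔKE = |q|E d.
½mv_f² = ½mv₀² + |q|Ed = ½(1.673×10⁻²⁷)(9.07×10⁵)² + (1.602×10⁻¹⁹)(5670)(0.778) ≈ 6.881×10⁻¹⁶ J + 7.067×10⁻¹⁶ J ≈ 1.395×10⁻¹⁵ J.
v_f = √(2·1.395×10⁻¹⁵/1.673×10⁻²⁷) ≈ 1.29×10⁶ m/s.

v_f ≈ 1.29×10⁶ m/s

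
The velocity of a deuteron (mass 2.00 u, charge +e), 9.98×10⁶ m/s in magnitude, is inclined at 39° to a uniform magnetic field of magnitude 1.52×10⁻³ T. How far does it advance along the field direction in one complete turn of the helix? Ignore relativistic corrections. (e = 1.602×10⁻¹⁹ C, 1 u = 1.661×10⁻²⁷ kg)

v∥ = v cosθ = 9.98×10⁶·cos39° ≈ 7.756×10⁶ m/s.
T = 2πm/(|q|B) = 2π(3.322×10⁻²⁷)/((1.602×10⁻¹⁹)(1.52×10⁻³)) ≈ 8.572×10⁻⁵ s.
pitch = v∥ T = (7.756×10⁶)(8.572×10⁻⁵) ≈ 665 m.

p ≈ 665 m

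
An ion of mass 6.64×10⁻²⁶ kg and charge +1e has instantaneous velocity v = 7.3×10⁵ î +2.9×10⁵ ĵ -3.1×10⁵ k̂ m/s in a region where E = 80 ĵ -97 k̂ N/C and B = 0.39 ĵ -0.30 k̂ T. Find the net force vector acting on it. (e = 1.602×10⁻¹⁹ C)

F ≈ (5.43×10⁻¹⁵, 3.51×10⁻¹⁴, 4.56×10⁻¹⁴) N

v×B = (3.39×10⁴, 2.19×10⁵, 2.85×10⁵) N/C.
E + v×B = (3.39×10⁴, 2.19×10⁵, 2.85×10⁵) N/C.
F = q(E + v×B) = (1.602×10⁻¹⁹ C)·(3.39×10⁴, 2.19×10⁵, 2.85×10⁵) = (5.43×10⁻¹⁵, 3.51×10⁻¹⁴, 4.56×10⁻¹⁴) N.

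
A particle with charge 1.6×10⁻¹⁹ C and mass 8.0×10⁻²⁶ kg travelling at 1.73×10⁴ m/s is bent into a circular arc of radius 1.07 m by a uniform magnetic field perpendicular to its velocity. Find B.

B ≈ 8.08×10⁻³ T

From |q|vB = mv²/r, B = mv/(|q|r).
B = (8.0×10⁻²⁶)(1.73×10⁴)/((1.6×10⁻¹⁹)(1.07)) ≈ 8.08×10⁻³ T.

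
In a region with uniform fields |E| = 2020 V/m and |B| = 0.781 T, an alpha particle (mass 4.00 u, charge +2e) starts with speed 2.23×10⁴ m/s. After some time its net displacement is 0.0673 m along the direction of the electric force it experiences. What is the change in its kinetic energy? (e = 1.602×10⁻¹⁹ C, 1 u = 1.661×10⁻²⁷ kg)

ΔKE ≈ 4.36×10⁻¹⁷ J

The magnetic force is always ⟂ v and does no work; only the electric force changes KE.
ΔKE = F_E · d = |q|E d = (3.204×10⁻¹⁹)(2020)(0.0673) ≈ 4.36×10⁻¹⁷ J.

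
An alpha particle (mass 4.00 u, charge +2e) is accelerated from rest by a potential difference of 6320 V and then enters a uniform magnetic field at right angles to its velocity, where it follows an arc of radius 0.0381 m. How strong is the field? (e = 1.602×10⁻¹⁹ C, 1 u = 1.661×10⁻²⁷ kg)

v = √(2|q|V/m) = √(2·3.204×10⁻¹⁹·6320/6.644×10⁻²⁷) ≈ 7.807×10⁵ m/s.
B = mv/(|q|r) = (6.644×10⁻²⁷)(7.807×10⁵)/((3.204×10⁻¹⁹)(0.0381)) ≈ 0.425 T.

B ≈ 0.425 T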